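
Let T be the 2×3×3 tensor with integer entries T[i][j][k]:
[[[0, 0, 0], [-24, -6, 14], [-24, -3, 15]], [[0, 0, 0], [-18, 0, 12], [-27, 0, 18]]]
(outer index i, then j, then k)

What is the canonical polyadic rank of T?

2

Lower bound: the mode-2 unfolding of T (rows indexed by j, columns by (i,k) = (0,0), (0,1), (0,2), (1,0), (1,1), (1,2)) is [[0, 0, 0, 0, 0, 0], [-24, -6, 14, -18, 0, 12], [-24, -3, 15, -27, 0, 18]].
There the 2×2 minor on rows j ∈ {1, 2}, columns (i,k) ∈ {(0,0), (0,1)} is det [[-24, -6], [-24, -3]] = -72 ≠ 0, so this unfolding has rank ≥ 2; CP rank is at least every unfolding rank, so rank(T) ≥ 2. (Flattening ranks never certify an upper bound on CP rank; for that we must actually write T with 2 rank-1 terms.)
Upper bound — finding two terms. Write S_k = T[:,:,k] for the frontal slices: S₀ = [[0, -24, -24], [0, -18, -27]], S₁ = [[0, -6, -3], [0, 0, 0]], S₂ = [[0, 14, 15], [0, 12, 18]].
If T = a₁ ⊗ b₁ ⊗ c₁ + a₂ ⊗ b₂ ⊗ c₂ then each S_k = c₁[k]·a₁b₁ᵀ + c₂[k]·a₂b₂ᵀ. S₀ and S₁ are linearly independent, so a₁b₁ᵀ and a₂b₂ᵀ must span the same plane of matrices: they are the rank-1 matrices of the form x·S₀ + y·S₁.
The 2×2 minor of x·S₀ + y·S₁ on rows {0,1}, columns {1,2} is 216·x² + 108·xy = 108·(2·x + y)(x), vanishing at (x:y) = (1:-2) and (0:1).
M₁ = S₀ − 2·S₁ = [[0, -12, -18], [0, -18, -27]] = (-3)·[2, 3][0, 2, 3]ᵀ and M₂ = S₁ = [[0, -6, -3], [0, 0, 0]] = (-3)·[1, 0][0, 2, 1]ᵀ, so take a₁ = [2, 3], b₁ = [0, 2, 3], a₂ = [1, 0], b₂ = [0, 2, 1].
Each slice is an integer combination of E₁ = a₁b₁ᵀ and E₂ = a₂b₂ᵀ: S₀ = −3·E₁ − 6·E₂, S₁ = −3·E₂, S₂ = 2·E₁ + 3·E₂; reading off coefficients, c₁ = [-3, 0, 2] and c₂ = [-6, -3, 3].
Hence T = [2, 3] ⊗ [0, 2, 3] ⊗ [-3, 0, 2] + [1, 0] ⊗ [0, 2, 1] ⊗ [-6, -3, 3], so rank(T) ≤ 2.
These bounds meet, so rank(T) = 2.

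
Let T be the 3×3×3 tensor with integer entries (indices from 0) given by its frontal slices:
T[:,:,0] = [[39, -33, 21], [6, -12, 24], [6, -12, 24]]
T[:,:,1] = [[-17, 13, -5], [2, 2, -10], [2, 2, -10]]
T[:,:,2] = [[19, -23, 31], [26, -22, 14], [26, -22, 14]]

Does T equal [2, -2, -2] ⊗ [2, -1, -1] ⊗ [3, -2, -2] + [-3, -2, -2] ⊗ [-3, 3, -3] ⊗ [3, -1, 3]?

Reconstruct entrywise from the claimed factors. For example, T[1,2,1] = -10 and Σₗ aₗ[1]bₗ[2]cₗ[1] = (-2)·(-1)·(-2) + (-2)·(-3)·(-1) = -10; checking all 27 entries, every one matches. The claim holds.

Yes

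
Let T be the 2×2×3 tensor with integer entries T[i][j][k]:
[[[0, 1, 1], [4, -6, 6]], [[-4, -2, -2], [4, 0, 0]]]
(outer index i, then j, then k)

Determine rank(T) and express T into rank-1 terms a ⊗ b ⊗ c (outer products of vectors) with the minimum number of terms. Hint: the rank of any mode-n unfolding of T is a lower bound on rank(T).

rank(T) = 3

Lower bound: in the mode-3 unfolding of T (rows indexed by k, columns by (i,j)) the 3×3 minor on rows k ∈ {0, 1, 2}, columns (i,j) ∈ {(0,0), (0,1), (1,0)} is det [[0, 4, -4], [1, -6, -2], [1, 6, -2]] = -48 ≠ 0, so that unfolding has rank ≥ 3 and hence rank(T) ≥ 3 (CP rank is at least every unfolding rank, though it can be larger).
Upper bound: T is a sum of 3 rank-1 terms, T = (0, 1) ⊗ (1, -1) ⊗ (-4, -4, -4) + (1, 0) ⊗ (0, 1) ⊗ (4, -4, 8) + (1, 2) ⊗ (1, -2) ⊗ (0, 1, 1) (written with every a and b primitive with positive leading entry and the scale carried by c; CP decompositions are not unique, and this one is verified by expanding entrywise), so rank(T) ≤ 3.
These bounds meet, so rank(T) = 3.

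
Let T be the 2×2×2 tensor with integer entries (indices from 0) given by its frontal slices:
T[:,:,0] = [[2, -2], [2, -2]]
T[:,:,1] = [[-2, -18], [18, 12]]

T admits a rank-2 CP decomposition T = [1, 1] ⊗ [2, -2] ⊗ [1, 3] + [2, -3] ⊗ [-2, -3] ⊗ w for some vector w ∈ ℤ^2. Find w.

Subtract the known terms from T to get the rank-1 residual R = [2, -3] ⊗ [-2, -3] ⊗ w, so R[i,j,k] = a[i]·b[j]·w[k]. Pick indices with nonzero a[0]·b[0] = (2)·(-2) = -4. Only the fibre through (0,0,·) is needed: R[0,0,:] = T[0,0,:] − Σₗ aₗ[0]bₗ[0]cₗ = [2, -2] − (1)·(2)·[1, 3] = [0, -8]. Then w[k] = R[0,0,k] / -4 for each k, giving w = [0, -8] / -4 = [0, 2].

w = [0, 2]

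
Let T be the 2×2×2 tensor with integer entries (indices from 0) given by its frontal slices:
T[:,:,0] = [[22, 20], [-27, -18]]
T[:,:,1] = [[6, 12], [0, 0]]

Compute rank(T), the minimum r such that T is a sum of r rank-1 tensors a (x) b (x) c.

Lower bound: in the mode-1 unfolding of T (rows indexed by i, columns by (j,k)) the 2×2 minor on rows i ∈ {0, 1}, columns (j,k) ∈ {(0,0), (0,1)} is det [[22, 6], [-27, 0]] = 162 ≠ 0, so that unfolding has rank ≥ 2 and hence rank(T) ≥ 2 (CP rank is at least every unfolding rank, though it can be larger).
Upper bound: with S_k = T[:,:,k], the two rank-1 terms a₁b₁ᵀ, a₂b₂ᵀ are the rank-1 members of the pencil x·S₀ + y·S₁.
det(x·S₀ + y·S₁) is 144·x² + 216·xy = 72·(2·x + 3·y)(x), vanishing at (x:y) = (3:-2) and (0:1).
M₁ = 3·S₀ − 2·S₁ = [[54, 36], [-81, -54]] = 9·[2, -3][3, 2]ᵀ and M₂ = S₁ = [[6, 12], [0, 0]] = 6·[1, 0][1, 2]ᵀ, so take a₁ = [2, -3], b₁ = [3, 2], a₂ = [1, 0], b₂ = [1, 2].
Each slice is an integer combination of E₁ = a₁b₁ᵀ and E₂ = a₂b₂ᵀ: S₀ = 3·E₁ + 4·E₂, S₁ = 6·E₂; reading off coefficients, c₁ = [3, 0] and c₂ = [4, 6].
Hence T = [2, -3] (x) [3, 2] (x) [3, 0] + [1, 0] (x) [1, 2] (x) [4, 6], so rank(T) ≤ 2.
These bounds meet, so rank(T) = 2.

2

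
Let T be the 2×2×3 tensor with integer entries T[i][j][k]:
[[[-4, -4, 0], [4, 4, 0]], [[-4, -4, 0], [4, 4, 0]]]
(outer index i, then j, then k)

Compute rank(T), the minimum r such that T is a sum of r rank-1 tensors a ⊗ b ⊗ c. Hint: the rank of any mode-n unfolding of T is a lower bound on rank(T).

Lower bound: T ≠ 0 (e.g. T[0,0,0] = -4), so rank(T) ≥ 1.
Upper bound: if T = a ⊗ b ⊗ c then every fibre of T is a multiple of the corresponding factor, so read the factors off the fibres through the nonzero entry T[0,0,0] = -4.
The mode-1 fibre T[:,0,0] = [-4, -4] gives a = (1, 1) (primitive direction); the mode-2 fibre T[0,:,0] = [-4, 4] gives b = (1, -1); then c[k] = T[0,0,k] / (a[0]·b[0]) = [-4, -4, 0] / 1 = (-4, -4, 0).
Expanding (1, 1) ⊗ (1, -1) ⊗ (-4, -4, 0) reproduces all 12 entries of T, so T = (1, 1) ⊗ (1, -1) ⊗ (-4, -4, 0) and rank(T) ≤ 1.
These bounds meet, so rank(T) = 1.

1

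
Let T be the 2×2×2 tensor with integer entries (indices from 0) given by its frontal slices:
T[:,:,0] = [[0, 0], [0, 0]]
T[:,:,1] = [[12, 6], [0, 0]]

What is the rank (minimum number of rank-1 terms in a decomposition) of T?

1

Lower bound: T ≠ 0 (e.g. T[0,0,1] = 12), so rank(T) ≥ 1.
Upper bound: if T = a ⊗ b ⊗ c then every fibre of T is a multiple of the corresponding factor, so read the factors off the fibres through the nonzero entry T[0,0,1] = 12.
The mode-1 fibre T[:,0,1] = [12, 0] gives a = [1, 0] (primitive direction); the mode-2 fibre T[0,:,1] = [12, 6] gives b = [2, 1]; then c[k] = T[0,0,k] / (a[0]·b[0]) = [0, 12] / 2 = [0, 6].
Expanding [1, 0] ⊗ [2, 1] ⊗ [0, 6] reproduces all 8 entries of T, so T = [1, 0] ⊗ [2, 1] ⊗ [0, 6] and rank(T) ≤ 1.
These bounds meet, so rank(T) = 1.
Check entry T[0,1,0] = 0: (1)·(1)·(0) = 0.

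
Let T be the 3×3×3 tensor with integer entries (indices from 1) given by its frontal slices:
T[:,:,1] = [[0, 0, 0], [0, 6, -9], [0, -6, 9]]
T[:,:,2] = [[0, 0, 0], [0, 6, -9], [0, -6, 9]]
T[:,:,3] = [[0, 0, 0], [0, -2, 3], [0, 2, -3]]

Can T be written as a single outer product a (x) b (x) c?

Yes

The mode-1 fibre T[:,2,1] = [0, 6, -6] gives a = [0, 1, -1] (primitive direction); the mode-2 fibre T[2,:,1] = [0, 6, -9] gives b = [0, 2, -3]; then c[k] = T[2,2,k] / (a[2]·b[2]) = [6, 6, -2] / 2 = [3, 3, -1].
Expanding [0, 1, -1] (x) [0, 2, -3] (x) [3, 3, -1] reproduces all 27 entries of T, so T = [0, 1, -1] (x) [0, 2, -3] (x) [3, 3, -1] and rank(T) ≤ 1.
Equivalently every frontal slice T[:,:,k] is c[k] times the rank-1 matrix [0, 1, -1] (x) [0, 2, -3]. So T has rank 1 (it is nonzero).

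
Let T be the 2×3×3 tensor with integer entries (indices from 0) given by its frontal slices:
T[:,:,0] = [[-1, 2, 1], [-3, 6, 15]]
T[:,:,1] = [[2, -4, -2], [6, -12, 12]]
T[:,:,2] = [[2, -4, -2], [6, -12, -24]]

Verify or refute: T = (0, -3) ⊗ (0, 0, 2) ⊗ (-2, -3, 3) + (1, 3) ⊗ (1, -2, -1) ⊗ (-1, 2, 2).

Reconstruct entrywise from the claimed factors. For example, T[1,0,2] = 6 and Σₗ aₗ[1]bₗ[0]cₗ[2] = (-3)·(0)·(3) + (3)·(1)·(2) = 6; checking all 18 entries, every one matches. The claim holds.

Yes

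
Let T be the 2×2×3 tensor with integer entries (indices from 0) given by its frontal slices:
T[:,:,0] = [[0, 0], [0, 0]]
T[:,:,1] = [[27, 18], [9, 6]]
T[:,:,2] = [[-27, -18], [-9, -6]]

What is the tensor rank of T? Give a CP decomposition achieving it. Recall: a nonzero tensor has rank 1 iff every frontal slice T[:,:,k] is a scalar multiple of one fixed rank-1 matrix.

rank(T) = 1

Lower bound: T ≠ 0 (e.g. T[0,0,1] = 27), so rank(T) ≥ 1.
Upper bound: if T = a ⊗ b ⊗ c then every fibre of T is a multiple of the corresponding factor, so read the factors off the fibres through the nonzero entry T[0,0,1] = 27.
The mode-1 fibre T[:,0,1] = [27, 9] gives a = [3, 1] (primitive direction); the mode-2 fibre T[0,:,1] = [27, 18] gives b = [3, 2]; then c[k] = T[0,0,k] / (a[0]·b[0]) = [0, 27, -27] / 9 = [0, 3, -3].
Expanding [3, 1] ⊗ [3, 2] ⊗ [0, 3, -3] reproduces all 12 entries of T, so T = [3, 1] ⊗ [3, 2] ⊗ [0, 3, -3] and rank(T) ≤ 1.
These bounds meet, so rank(T) = 1.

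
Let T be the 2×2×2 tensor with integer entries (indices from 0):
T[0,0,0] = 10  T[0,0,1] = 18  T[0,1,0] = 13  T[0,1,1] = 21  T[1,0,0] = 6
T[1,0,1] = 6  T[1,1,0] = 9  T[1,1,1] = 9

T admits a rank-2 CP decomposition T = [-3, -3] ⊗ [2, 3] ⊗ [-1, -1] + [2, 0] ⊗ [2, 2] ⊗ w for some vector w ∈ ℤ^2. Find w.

Subtract the known terms from T to get the rank-1 residual R = [2, 0] ⊗ [2, 2] ⊗ w, so R[i,j,k] = a[i]·b[j]·w[k]. Pick indices with nonzero a[0]·b[0] = (2)·(2) = 4. Only the fibre through (0,0,·) is needed: R[0,0,:] = T[0,0,:] − Σₗ aₗ[0]bₗ[0]cₗ = [10, 18] − (-3)·(2)·[-1, -1] = [4, 12]. Then w[k] = R[0,0,k] / 4 for each k, giving w = [4, 12] / 4 = [1, 3].

w = [1, 3]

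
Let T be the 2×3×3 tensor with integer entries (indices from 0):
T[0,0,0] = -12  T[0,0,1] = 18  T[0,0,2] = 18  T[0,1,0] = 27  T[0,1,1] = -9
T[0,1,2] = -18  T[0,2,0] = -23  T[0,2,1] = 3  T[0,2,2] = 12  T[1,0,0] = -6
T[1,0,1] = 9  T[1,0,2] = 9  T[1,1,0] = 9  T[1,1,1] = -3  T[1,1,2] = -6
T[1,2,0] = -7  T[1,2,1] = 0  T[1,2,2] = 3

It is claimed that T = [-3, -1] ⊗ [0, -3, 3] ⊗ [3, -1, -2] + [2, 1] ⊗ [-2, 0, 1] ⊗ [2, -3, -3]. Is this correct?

No

Reconstruct entry (0,0,0) from the claimed factors: Σₗ aₗ[0]bₗ[0]cₗ[0] = (-3)·(0)·(3) + (2)·(-2)·(2) = -8, but T[0,0,0] = -12. The claim is false.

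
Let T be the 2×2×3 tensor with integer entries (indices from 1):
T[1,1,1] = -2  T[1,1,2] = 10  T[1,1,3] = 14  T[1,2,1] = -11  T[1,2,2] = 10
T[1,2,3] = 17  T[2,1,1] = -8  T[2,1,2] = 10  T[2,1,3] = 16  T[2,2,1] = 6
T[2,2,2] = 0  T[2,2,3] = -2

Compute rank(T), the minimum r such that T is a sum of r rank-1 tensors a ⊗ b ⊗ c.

2

Lower bound: the mode-2 unfolding of T (rows indexed by j, columns by (i,k) = (1,1), (1,2), (1,3), (2,1), (2,2), (2,3)) is [[-2, 10, 14, -8, 10, 16], [-11, 10, 17, 6, 0, -2]].
There the 2×2 minor on rows j ∈ {1, 2}, columns (i,k) ∈ {(1,1), (1,2)} is det [[-2, 10], [-11, 10]] = 90 ≠ 0, so this unfolding has rank ≥ 2; CP rank is at least every unfolding rank, so rank(T) ≥ 2. (Flattening ranks never certify an upper bound on CP rank; for that we must actually write T with 2 rank-1 terms.)
Upper bound — finding two terms. Write S_k = T[:,:,k] for the frontal slices: S₁ = [[-2, -11], [-8, 6]], S₂ = [[10, 10], [10, 0]], S₃ = [[14, 17], [16, -2]].
If T = a₁ ⊗ b₁ ⊗ c₁ + a₂ ⊗ b₂ ⊗ c₂ then each S_k = c₁[k]·a₁b₁ᵀ + c₂[k]·a₂b₂ᵀ. S₁ and S₂ are linearly independent, so a₁b₁ᵀ and a₂b₂ᵀ must span the same plane of matrices: they are the rank-1 matrices of the form x·S₁ + y·S₂.
det(x·S₁ + y·S₂) is −100·x² + 250·xy − 100·y² = (-50)·(x − 2·y)(2·x − y), vanishing at (x:y) = (2:1) and (1:2).
M₁ = 2·S₁ + S₂ = [[6, -12], [-6, 12]] = 6·(1, -1)(1, -2)ᵀ and M₂ = S₁ + 2·S₂ = [[18, 9], [12, 6]] = 3·(3, 2)(2, 1)ᵀ, so take a₁ = (1, -1), b₁ = (1, -2), a₂ = (3, 2), b₂ = (2, 1).
Each slice is an integer combination of E₁ = a₁b₁ᵀ and E₂ = a₂b₂ᵀ: S₁ = 4·E₁ − E₂, S₂ = −2·E₁ + 2·E₂, S₃ = −4·E₁ + 3·E₂; reading off coefficients, c₁ = (4, -2, -4) and c₂ = (-1, 2, 3).
Hence T = (1, -1) ⊗ (1, -2) ⊗ (4, -2, -4) + (3, 2) ⊗ (2, 1) ⊗ (-1, 2, 3), so rank(T) ≤ 2.
These bounds meet, so rank(T) = 2.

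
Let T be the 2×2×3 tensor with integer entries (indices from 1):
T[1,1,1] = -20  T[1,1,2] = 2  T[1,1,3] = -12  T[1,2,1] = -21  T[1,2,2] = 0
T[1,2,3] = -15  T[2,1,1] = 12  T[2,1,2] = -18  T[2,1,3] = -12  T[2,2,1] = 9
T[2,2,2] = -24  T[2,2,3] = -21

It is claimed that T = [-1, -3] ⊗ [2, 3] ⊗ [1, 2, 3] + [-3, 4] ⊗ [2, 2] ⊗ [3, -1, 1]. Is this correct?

Reconstruct entry (2,1,1) from the claimed factors: Σₗ aₗ[2]bₗ[1]cₗ[1] = (-3)·(2)·(1) + (4)·(2)·(3) = 18, but T[2,1,1] = 12. The claim is false.

No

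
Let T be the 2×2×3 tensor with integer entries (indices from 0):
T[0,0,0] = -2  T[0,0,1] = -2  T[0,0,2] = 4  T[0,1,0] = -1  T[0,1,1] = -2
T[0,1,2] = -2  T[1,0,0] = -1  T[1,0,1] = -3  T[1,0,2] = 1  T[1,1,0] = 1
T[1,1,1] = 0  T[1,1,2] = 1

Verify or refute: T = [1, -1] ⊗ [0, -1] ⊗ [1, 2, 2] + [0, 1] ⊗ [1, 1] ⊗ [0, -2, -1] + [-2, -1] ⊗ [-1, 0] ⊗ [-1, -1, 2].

Reconstruct entrywise from the claimed factors. For example, T[0,0,1] = -2 and Σₗ aₗ[0]bₗ[0]cₗ[1] = (1)·(0)·(2) + (0)·(1)·(-2) + (-2)·(-1)·(-1) = -2; checking all 12 entries, every one matches. The claim holds.

Yes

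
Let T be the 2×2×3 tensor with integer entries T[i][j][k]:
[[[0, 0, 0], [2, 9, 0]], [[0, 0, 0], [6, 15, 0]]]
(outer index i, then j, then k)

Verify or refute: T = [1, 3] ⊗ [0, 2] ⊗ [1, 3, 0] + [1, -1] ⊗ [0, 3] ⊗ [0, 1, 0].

Yes

Reconstruct entrywise from the claimed factors. For example, T[1,0,0] = 0 and Σₗ aₗ[1]bₗ[0]cₗ[0] = (3)·(0)·(1) + (-1)·(0)·(0) = 0; checking all 12 entries, every one matches. The claim holds.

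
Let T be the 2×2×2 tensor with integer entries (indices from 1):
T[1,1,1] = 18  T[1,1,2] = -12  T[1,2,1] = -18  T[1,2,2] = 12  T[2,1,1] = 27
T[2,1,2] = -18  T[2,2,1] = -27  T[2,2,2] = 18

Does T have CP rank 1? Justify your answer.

Yes

If T = a ∘ b ∘ c then every fibre of T is a multiple of the corresponding factor, so read the factors off the fibres through the nonzero entry T[1,1,1] = 18.
The mode-1 fibre T[:,1,1] = [18, 27] gives a = [2, 3] (primitive direction); the mode-2 fibre T[1,:,1] = [18, -18] gives b = [1, -1]; then c[k] = T[1,1,k] / (a[1]·b[1]) = [18, -12] / 2 = [9, -6].
Expanding [2, 3] ∘ [1, -1] ∘ [9, -6] reproduces all 8 entries of T, so T = [2, 3] ∘ [1, -1] ∘ [9, -6] and rank(T) ≤ 1.
Equivalently every frontal slice T[:,:,k] is c[k] times the rank-1 matrix [2, 3] ∘ [1, -1]. So T has rank 1 (it is nonzero).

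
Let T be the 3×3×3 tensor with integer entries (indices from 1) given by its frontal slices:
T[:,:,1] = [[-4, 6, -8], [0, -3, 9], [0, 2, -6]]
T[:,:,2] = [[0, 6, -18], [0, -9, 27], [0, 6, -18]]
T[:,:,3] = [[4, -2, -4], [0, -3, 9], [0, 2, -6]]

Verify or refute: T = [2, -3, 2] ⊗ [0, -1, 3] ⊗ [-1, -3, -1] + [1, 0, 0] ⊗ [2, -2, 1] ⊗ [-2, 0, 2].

Yes

Reconstruct entrywise from the claimed factors. For example, T[3,2,3] = 2 and Σₗ aₗ[3]bₗ[2]cₗ[3] = (2)·(-1)·(-1) + (0)·(-2)·(2) = 2; checking all 27 entries, every one matches. The claim holds.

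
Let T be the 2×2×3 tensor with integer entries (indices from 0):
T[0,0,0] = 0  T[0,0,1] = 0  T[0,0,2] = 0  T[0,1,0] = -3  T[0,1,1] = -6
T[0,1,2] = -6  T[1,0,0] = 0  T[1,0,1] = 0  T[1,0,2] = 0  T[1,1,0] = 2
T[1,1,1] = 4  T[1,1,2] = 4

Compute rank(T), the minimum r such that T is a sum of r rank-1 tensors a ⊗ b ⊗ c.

1

Lower bound: T ≠ 0 (e.g. T[0,1,0] = -3), so rank(T) ≥ 1.
Upper bound: if T = a ⊗ b ⊗ c then every fibre of T is a multiple of the corresponding factor, so read the factors off the fibres through the nonzero entry T[0,1,0] = -3.
The mode-1 fibre T[:,1,0] = [-3, 2] gives a = [3, -2] (primitive direction); the mode-2 fibre T[0,:,0] = [0, -3] gives b = [0, 1]; then c[k] = T[0,1,k] / (a[0]·b[1]) = [-3, -6, -6] / 3 = [-1, -2, -2].
Expanding [3, -2] ⊗ [0, 1] ⊗ [-1, -2, -2] reproduces all 12 entries of T, so T = [3, -2] ⊗ [0, 1] ⊗ [-1, -2, -2] and rank(T) ≤ 1.
These bounds meet, so rank(T) = 1.
Check entry T[0,0,0] = 0: (3)·(0)·(-1) = 0.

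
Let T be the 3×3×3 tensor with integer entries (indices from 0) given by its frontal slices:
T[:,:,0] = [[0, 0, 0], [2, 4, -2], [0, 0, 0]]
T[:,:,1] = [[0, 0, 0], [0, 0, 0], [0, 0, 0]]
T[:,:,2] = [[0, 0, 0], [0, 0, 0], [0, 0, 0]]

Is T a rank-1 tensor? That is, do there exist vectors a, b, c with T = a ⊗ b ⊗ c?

If T = a ⊗ b ⊗ c then every fibre of T is a multiple of the corresponding factor, so read the factors off the fibres through the nonzero entry T[1,0,0] = 2.
The mode-1 fibre T[:,0,0] = [0, 2, 0] gives a = (0, 1, 0) (primitive direction); the mode-2 fibre T[1,:,0] = [2, 4, -2] gives b = (1, 2, -1); then c[k] = T[1,0,k] / (a[1]·b[0]) = [2, 0, 0] / 1 = (2, 0, 0).
Expanding (0, 1, 0) ⊗ (1, 2, -1) ⊗ (2, 0, 0) reproduces all 27 entries of T, so T = (0, 1, 0) ⊗ (1, 2, -1) ⊗ (2, 0, 0) and rank(T) ≤ 1.
Equivalently every frontal slice T[:,:,k] is c[k] times the rank-1 matrix (0, 1, 0) ⊗ (1, 2, -1). So T has rank 1 (it is nonzero).

Yes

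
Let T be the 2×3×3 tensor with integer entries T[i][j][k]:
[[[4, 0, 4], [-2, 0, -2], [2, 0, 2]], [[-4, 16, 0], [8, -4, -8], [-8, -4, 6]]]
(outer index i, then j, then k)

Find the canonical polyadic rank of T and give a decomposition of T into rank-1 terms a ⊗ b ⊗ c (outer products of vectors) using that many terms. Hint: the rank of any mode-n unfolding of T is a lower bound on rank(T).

Lower bound: the mode-3 unfolding of T (rows indexed by k, columns by (i,j) = (0,0), (0,1), (0,2), (1,0), (1,1), (1,2)) is [[4, -2, 2, -4, 8, -8], [0, 0, 0, 16, -4, -4], [4, -2, 2, 0, -8, 6]].
There the 3×3 minor on rows k ∈ {0, 1, 2}, columns (i,j) ∈ {(0,0), (1,0), (1,1)} is det [[4, -4, 8], [0, 16, -4], [4, 0, -8]] = -960 ≠ 0, so this unfolding has rank ≥ 3; CP rank is at least every unfolding rank, so rank(T) ≥ 3. (Unfolding ranks only ever bound the CP rank from below — rank(T) can be strictly larger than all of them — so the matching upper bound has to come from an explicit 3-term decomposition.)
Upper bound: T is a sum of 3 rank-1 terms, T = (0, 1) ⊗ (2, -2, 1) ⊗ (-2, 4, 4) + (0, 1) ⊗ (2, 1, -2) ⊗ (2, 4, -2) + (1, -1) ⊗ (2, -1, 1) ⊗ (2, 0, 2) (one valid choice — decompositions are not unique — normalised so each a, b is primitive with positive first nonzero entry; check it by expanding all entries), so rank(T) ≤ 3.
These bounds meet, so rank(T) = 3.

rank(T) = 3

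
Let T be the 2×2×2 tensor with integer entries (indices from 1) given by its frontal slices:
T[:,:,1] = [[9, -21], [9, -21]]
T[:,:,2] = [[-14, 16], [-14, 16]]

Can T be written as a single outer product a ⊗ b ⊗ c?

The mode-2 unfolding of T (rows indexed by j, columns by (i,k) = (1,1), (1,2), (2,1), (2,2)) is [[9, -14, 9, -14], [-21, 16, -21, 16]].
There the 2×2 minor on rows j ∈ {1, 2}, columns (i,k) ∈ {(1,1), (1,2)} is det [[9, -14], [-21, 16]] = -150 ≠ 0, so this unfolding has rank ≥ 2; CP rank is at least every unfolding rank, so rank(T) ≥ 2.
In particular rank(T) ≥ 2 > 1, so T is not rank-1.

No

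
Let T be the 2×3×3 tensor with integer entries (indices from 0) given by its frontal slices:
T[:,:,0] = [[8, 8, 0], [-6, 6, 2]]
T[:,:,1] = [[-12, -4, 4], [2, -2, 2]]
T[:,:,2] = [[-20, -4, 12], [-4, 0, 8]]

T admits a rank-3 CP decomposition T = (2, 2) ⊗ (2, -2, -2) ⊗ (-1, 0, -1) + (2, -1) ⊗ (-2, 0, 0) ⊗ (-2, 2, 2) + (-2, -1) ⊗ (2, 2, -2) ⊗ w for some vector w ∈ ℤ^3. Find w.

w = (-1, 1, 2)

Subtract the known terms from T to get the rank-1 residual R = (-2, -1) ⊗ (2, 2, -2) ⊗ w, so R[i,j,k] = a[i]·b[j]·w[k]. Pick indices with nonzero a[0]·b[0] = (-2)·(2) = -4. Only the fibre through (0,0,·) is needed: R[0,0,:] = T[0,0,:] − Σₗ aₗ[0]bₗ[0]cₗ = [8, -12, -20] − (2)·(2)·(-1, 0, -1) − (2)·(-2)·(-2, 2, 2) = [4, -4, -8]. Then w[k] = R[0,0,k] / -4 for each k, giving w = [4, -4, -8] / -4 = (-1, 1, 2).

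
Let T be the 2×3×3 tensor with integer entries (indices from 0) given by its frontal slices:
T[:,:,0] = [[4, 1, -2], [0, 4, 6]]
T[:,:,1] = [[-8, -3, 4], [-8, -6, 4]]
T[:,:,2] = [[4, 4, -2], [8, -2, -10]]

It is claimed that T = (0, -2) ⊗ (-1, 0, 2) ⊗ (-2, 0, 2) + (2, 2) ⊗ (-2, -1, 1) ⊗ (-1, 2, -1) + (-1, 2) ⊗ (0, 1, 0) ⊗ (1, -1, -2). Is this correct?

Reconstruct entrywise from the claimed factors. For example, T[0,1,1] = -3 and Σₗ aₗ[0]bₗ[1]cₗ[1] = (0)·(0)·(0) + (2)·(-1)·(2) + (-1)·(1)·(-1) = -3; checking all 18 entries, every one matches. The claim holds.

Yes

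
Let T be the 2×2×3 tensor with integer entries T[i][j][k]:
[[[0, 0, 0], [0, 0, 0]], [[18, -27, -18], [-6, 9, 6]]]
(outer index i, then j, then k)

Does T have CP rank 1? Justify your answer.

If T = a (x) b (x) c then every fibre of T is a multiple of the corresponding factor, so read the factors off the fibres through the nonzero entry T[1,0,0] = 18.
The mode-1 fibre T[:,0,0] = [0, 18] gives a = [0, 1] (primitive direction); the mode-2 fibre T[1,:,0] = [18, -6] gives b = [3, -1]; then c[k] = T[1,0,k] / (a[1]·b[0]) = [18, -27, -18] / 3 = [6, -9, -6].
Expanding [0, 1] (x) [3, -1] (x) [6, -9, -6] reproduces all 12 entries of T, so T = [0, 1] (x) [3, -1] (x) [6, -9, -6] and rank(T) ≤ 1.
Equivalently every frontal slice T[:,:,k] is c[k] times the rank-1 matrix [0, 1] (x) [3, -1]. So T has rank 1 (it is nonzero).

Yes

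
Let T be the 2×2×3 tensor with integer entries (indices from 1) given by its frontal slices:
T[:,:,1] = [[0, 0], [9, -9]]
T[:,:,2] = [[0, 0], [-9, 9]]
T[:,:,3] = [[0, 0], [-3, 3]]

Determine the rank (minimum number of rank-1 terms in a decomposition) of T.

Lower bound: T ≠ 0 (e.g. T[2,1,1] = 9), so rank(T) ≥ 1.
Upper bound: if T = a (x) b (x) c then every fibre of T is a multiple of the corresponding factor, so read the factors off the fibres through the nonzero entry T[2,1,1] = 9.
The mode-1 fibre T[:,1,1] = [0, 9] gives a = [0, 1] (primitive direction); the mode-2 fibre T[2,:,1] = [9, -9] gives b = [1, -1]; then c[k] = T[2,1,k] / (a[2]·b[1]) = [9, -9, -3] / 1 = [9, -9, -3].
Expanding [0, 1] (x) [1, -1] (x) [9, -9, -3] reproduces all 12 entries of T, so T = [0, 1] (x) [1, -1] (x) [9, -9, -3] and rank(T) ≤ 1.
These bounds meet, so rank(T) = 1.

1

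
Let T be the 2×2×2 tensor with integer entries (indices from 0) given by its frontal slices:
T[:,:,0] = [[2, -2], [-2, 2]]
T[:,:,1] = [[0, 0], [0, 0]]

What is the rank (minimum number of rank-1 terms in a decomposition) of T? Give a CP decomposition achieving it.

rank(T) = 1

Lower bound: T ≠ 0 (e.g. T[0,0,0] = 2), so rank(T) ≥ 1.
Upper bound: if T = a ⊗ b ⊗ c then every fibre of T is a multiple of the corresponding factor, so read the factors off the fibres through the nonzero entry T[0,0,0] = 2.
The mode-1 fibre T[:,0,0] = [2, -2] gives a = [1, -1] (primitive direction); the mode-2 fibre T[0,:,0] = [2, -2] gives b = [1, -1]; then c[k] = T[0,0,k] / (a[0]·b[0]) = [2, 0] / 1 = [2, 0].
Expanding [1, -1] ⊗ [1, -1] ⊗ [2, 0] reproduces all 8 entries of T, so T = [1, -1] ⊗ [1, -1] ⊗ [2, 0] and rank(T) ≤ 1.
These bounds meet, so rank(T) = 1.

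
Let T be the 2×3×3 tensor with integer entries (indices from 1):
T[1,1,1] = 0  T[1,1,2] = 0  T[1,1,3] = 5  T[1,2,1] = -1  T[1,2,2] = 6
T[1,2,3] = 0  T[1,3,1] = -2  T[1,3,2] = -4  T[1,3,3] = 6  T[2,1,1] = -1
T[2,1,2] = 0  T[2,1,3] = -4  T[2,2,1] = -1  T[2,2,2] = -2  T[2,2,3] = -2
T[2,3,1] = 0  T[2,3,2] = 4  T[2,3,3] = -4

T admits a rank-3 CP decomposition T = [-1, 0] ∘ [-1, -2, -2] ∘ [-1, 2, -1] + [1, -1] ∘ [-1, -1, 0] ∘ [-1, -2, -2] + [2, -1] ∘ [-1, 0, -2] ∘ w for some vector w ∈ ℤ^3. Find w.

w = [0, 2, -2]

Subtract the known terms from T to get the rank-1 residual R = [2, -1] ∘ [-1, 0, -2] ∘ w, so R[i,j,k] = a[i]·b[j]·w[k]. Pick indices with nonzero a[1]·b[1] = (2)·(-1) = -2. Only the fibre through (1,1,·) is needed: R[1,1,:] = T[1,1,:] − Σₗ aₗ[1]bₗ[1]cₗ = [0, 0, 5] − (-1)·(-1)·[-1, 2, -1] − (1)·(-1)·[-1, -2, -2] = [0, -4, 4]. Then w[k] = R[1,1,k] / -2 for each k, giving w = [0, -4, 4] / -2 = [0, 2, -2].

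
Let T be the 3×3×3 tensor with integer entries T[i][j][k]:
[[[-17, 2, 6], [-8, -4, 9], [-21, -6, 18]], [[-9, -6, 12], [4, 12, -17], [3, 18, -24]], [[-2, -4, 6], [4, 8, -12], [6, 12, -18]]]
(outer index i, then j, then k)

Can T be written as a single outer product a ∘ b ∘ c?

No

The mode-3 unfolding of T (rows indexed by k, columns by (i,j) = (0,0), (0,1), (0,2), (1,0), (1,1), (1,2), (2,0), (2,1), (2,2)) is [[-17, -8, -21, -9, 4, 3, -2, 4, 6], [2, -4, -6, -6, 12, 18, -4, 8, 12], [6, 9, 18, 12, -17, -24, 6, -12, -18]].
There the 2×2 minor on rows k ∈ {0, 1}, columns (i,j) ∈ {(0,0), (0,1)} is det [[-17, -8], [2, -4]] = 84 ≠ 0, so this unfolding has rank ≥ 2; CP rank is at least every unfolding rank, so rank(T) ≥ 2.
In particular rank(T) ≥ 2 > 1, so T is not rank-1.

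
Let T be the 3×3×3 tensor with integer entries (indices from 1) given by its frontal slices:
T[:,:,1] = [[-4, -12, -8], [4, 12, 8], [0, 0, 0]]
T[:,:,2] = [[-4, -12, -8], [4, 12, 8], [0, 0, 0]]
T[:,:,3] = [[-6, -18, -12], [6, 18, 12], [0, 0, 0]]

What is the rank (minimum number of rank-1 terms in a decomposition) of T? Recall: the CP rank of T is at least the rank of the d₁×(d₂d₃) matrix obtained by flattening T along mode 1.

Lower bound: T ≠ 0 (e.g. T[1,1,1] = -4), so rank(T) ≥ 1.
Upper bound: if T = a ⊗ b ⊗ c then every fibre of T is a multiple of the corresponding factor, so read the factors off the fibres through the nonzero entry T[1,1,1] = -4.
The mode-1 fibre T[:,1,1] = [-4, 4, 0] gives a = [1, -1, 0] (primitive direction); the mode-2 fibre T[1,:,1] = [-4, -12, -8] gives b = [1, 3, 2]; then c[k] = T[1,1,k] / (a[1]·b[1]) = [-4, -4, -6] / 1 = [-4, -4, -6].
Expanding [1, -1, 0] ⊗ [1, 3, 2] ⊗ [-4, -4, -6] reproduces all 27 entries of T, so T = [1, -1, 0] ⊗ [1, 3, 2] ⊗ [-4, -4, -6] and rank(T) ≤ 1.
These bounds meet, so rank(T) = 1.
Check entry T[1,3,2] = -8: (1)·(2)·(-4) = -8.

1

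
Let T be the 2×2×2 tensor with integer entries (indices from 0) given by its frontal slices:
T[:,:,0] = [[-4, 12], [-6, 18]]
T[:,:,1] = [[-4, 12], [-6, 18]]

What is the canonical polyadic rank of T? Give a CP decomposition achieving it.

Lower bound: T ≠ 0 (e.g. T[0,0,0] = -4), so rank(T) ≥ 1.
Upper bound: the mode-1 fibre T[:,0,0] = [-4, -6] gives a = [2, 3] (primitive direction); the mode-2 fibre T[0,:,0] = [-4, 12] gives b = [1, -3]; then c[k] = T[0,0,k] / (a[0]·b[0]) = [-4, -4] / 2 = [-2, -2].
Expanding [2, 3] ⊗ [1, -3] ⊗ [-2, -2] reproduces all 8 entries of T, so T = [2, 3] ⊗ [1, -3] ⊗ [-2, -2] and rank(T) ≤ 1.
These bounds meet, so rank(T) = 1.

rank(T) = 1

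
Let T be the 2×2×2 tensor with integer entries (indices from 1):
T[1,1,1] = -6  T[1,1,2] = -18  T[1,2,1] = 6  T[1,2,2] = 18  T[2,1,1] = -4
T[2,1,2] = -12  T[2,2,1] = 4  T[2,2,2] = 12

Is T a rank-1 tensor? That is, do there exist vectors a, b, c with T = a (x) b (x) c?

Yes

If T = a (x) b (x) c then every fibre of T is a multiple of the corresponding factor, so read the factors off the fibres through the nonzero entry T[1,1,1] = -6.
The mode-1 fibre T[:,1,1] = [-6, -4] gives a = (3, 2) (primitive direction); the mode-2 fibre T[1,:,1] = [-6, 6] gives b = (1, -1); then c[k] = T[1,1,k] / (a[1]·b[1]) = [-6, -18] / 3 = (-2, -6).
Expanding (3, 2) (x) (1, -1) (x) (-2, -6) reproduces all 8 entries of T, so T = (3, 2) (x) (1, -1) (x) (-2, -6) and rank(T) ≤ 1.
Equivalently every frontal slice T[:,:,k] is c[k] times the rank-1 matrix (3, 2) (x) (1, -1). So T has rank 1 (it is nonzero).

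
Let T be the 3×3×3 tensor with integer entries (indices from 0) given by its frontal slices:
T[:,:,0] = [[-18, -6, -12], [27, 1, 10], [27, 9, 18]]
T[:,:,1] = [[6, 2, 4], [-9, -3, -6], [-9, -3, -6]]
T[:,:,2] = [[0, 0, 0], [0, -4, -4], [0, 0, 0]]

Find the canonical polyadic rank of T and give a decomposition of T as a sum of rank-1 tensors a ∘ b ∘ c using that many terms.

Lower bound: the mode-3 unfolding of T (rows indexed by k, columns by (i,j) = (0,0), (0,1), (0,2), (1,0), (1,1), (1,2), (2,0), (2,1), (2,2)) is [[-18, -6, -12, 27, 1, 10, 27, 9, 18], [6, 2, 4, -9, -3, -6, -9, -3, -6], [0, 0, 0, 0, -4, -4, 0, 0, 0]].
There the 2×2 minor on rows k ∈ {0, 1}, columns (i,j) ∈ {(0,0), (1,1)} is det [[-18, 1], [6, -3]] = 48 ≠ 0, so this unfolding has rank ≥ 2; CP rank is at least every unfolding rank, so rank(T) ≥ 2. (Flattening ranks never certify an upper bound on CP rank; for that we must actually write T with 2 rank-1 terms.)
Upper bound — finding two terms. Write S_k = T[:,:,k] for the frontal slices: S₀ = [[-18, -6, -12], [27, 1, 10], [27, 9, 18]], S₁ = [[6, 2, 4], [-9, -3, -6], [-9, -3, -6]], S₂ = [[0, 0, 0], [0, -4, -4], [0, 0, 0]].
If T = a₁ ∘ b₁ ∘ c₁ + a₂ ∘ b₂ ∘ c₂ then each S_k = c₁[k]·a₁b₁ᵀ + c₂[k]·a₂b₂ᵀ. S₀ and S₁ are linearly independent, so a₁b₁ᵀ and a₂b₂ᵀ must span the same plane of matrices: they are the rank-1 matrices of the form x·S₀ + y·S₁.
The 2×2 minor of x·S₀ + y·S₁ on rows {0,1}, columns {0,1} is 144·x² − 48·xy = 48·(3·x − y)(x), vanishing at (x:y) = (1:3) and (0:1).
M₁ = S₀ + 3·S₁ = [[0, 0, 0], [0, -8, -8], [0, 0, 0]] = (-8)·(0, 1, 0)(0, 1, 1)ᵀ and M₂ = S₁ = [[6, 2, 4], [-9, -3, -6], [-9, -3, -6]] = (2, -3, -3)(3, 1, 2)ᵀ, so take a₁ = (0, 1, 0), b₁ = (0, 1, 1), a₂ = (2, -3, -3), b₂ = (3, 1, 2).
Each slice is an integer combination of E₁ = a₁b₁ᵀ and E₂ = a₂b₂ᵀ: S₀ = −8·E₁ − 3·E₂, S₁ = E₂, S₂ = −4·E₁; reading off coefficients, c₁ = (-8, 0, -4) and c₂ = (-3, 1, 0).
Hence T = (0, 1, 0) ∘ (0, 1, 1) ∘ (-8, 0, -4) + (2, -3, -3) ∘ (3, 1, 2) ∘ (-3, 1, 0), so rank(T) ≤ 2.
These bounds meet, so rank(T) = 2.

rank(T) = 2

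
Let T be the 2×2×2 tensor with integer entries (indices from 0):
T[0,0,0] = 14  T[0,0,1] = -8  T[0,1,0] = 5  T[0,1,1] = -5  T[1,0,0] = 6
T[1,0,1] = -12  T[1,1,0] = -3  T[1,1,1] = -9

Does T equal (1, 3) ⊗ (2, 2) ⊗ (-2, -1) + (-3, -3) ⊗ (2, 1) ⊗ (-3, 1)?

Reconstruct entrywise from the claimed factors. For example, T[0,0,1] = -8 and Σₗ aₗ[0]bₗ[0]cₗ[1] = (1)·(2)·(-1) + (-3)·(2)·(1) = -8; checking all 8 entries, every one matches. The claim holds.

Yes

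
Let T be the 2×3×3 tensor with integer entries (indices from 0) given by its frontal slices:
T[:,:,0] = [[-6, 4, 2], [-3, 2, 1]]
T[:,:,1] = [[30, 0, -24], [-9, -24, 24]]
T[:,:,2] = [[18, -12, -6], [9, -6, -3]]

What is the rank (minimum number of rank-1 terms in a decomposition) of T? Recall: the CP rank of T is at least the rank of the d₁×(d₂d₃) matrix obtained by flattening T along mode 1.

Lower bound: the mode-1 unfolding of T (rows indexed by i, columns by (j,k) = (0,0), (0,1), (0,2), (1,0), (1,1), (1,2), (2,0), (2,1), (2,2)) is [[-6, 30, 18, 4, 0, -12, 2, -24, -6], [-3, -9, 9, 2, -24, -6, 1, 24, -3]].
There the 2×2 minor on rows i ∈ {0, 1}, columns (j,k) ∈ {(0,0), (0,1)} is det [[-6, 30], [-3, -9]] = 144 ≠ 0, so this unfolding has rank ≥ 2; CP rank is at least every unfolding rank, so rank(T) ≥ 2. (This is only a lower bound: in general the CP rank may exceed every unfolding rank, so we still need to exhibit 2 rank-1 terms summing to T.)
Upper bound — finding two terms. Write S_k = T[:,:,k] for the frontal slices: S₀ = [[-6, 4, 2], [-3, 2, 1]], S₁ = [[30, 0, -24], [-9, -24, 24]], S₂ = [[18, -12, -6], [9, -6, -3]].
If T = a₁ ⊗ b₁ ⊗ c₁ + a₂ ⊗ b₂ ⊗ c₂ then each S_k = c₁[k]·a₁b₁ᵀ + c₂[k]·a₂b₂ᵀ. S₀ and S₁ are linearly independent, so a₁b₁ᵀ and a₂b₂ᵀ must span the same plane of matrices: they are the rank-1 matrices of the form x·S₀ + y·S₁.
The 2×2 minor of x·S₀ + y·S₁ on rows {0,1}, columns {0,1} is 240·xy − 720·y² = 240·(x − 3·y)(y), vanishing at (x:y) = (3:1) and (1:0).
M₁ = 3·S₀ + S₁ = [[12, 12, -18], [-18, -18, 27]] = 3·[2, -3][2, 2, -3]ᵀ and M₂ = S₀ = [[-6, 4, 2], [-3, 2, 1]] = −[2, 1][3, -2, -1]ᵀ, so take a₁ = [2, -3], b₁ = [2, 2, -3], a₂ = [2, 1], b₂ = [3, -2, -1].
Each slice is an integer combination of E₁ = a₁b₁ᵀ and E₂ = a₂b₂ᵀ: S₀ = −E₂, S₁ = 3·E₁ + 3·E₂, S₂ = 3·E₂; reading off coefficients, c₁ = [0, 3, 0] and c₂ = [-1, 3, 3].
Hence T = [2, -3] ⊗ [2, 2, -3] ⊗ [0, 3, 0] + [2, 1] ⊗ [3, -2, -1] ⊗ [-1, 3, 3], so rank(T) ≤ 2.
These bounds meet, so rank(T) = 2.

2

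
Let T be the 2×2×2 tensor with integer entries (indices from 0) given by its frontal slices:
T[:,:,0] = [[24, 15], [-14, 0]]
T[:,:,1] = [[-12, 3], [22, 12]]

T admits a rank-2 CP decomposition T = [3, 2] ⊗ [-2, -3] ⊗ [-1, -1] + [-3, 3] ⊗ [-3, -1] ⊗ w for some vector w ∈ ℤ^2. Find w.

w = [2, -2]

Subtract the known terms from T to get the rank-1 residual R = [-3, 3] ⊗ [-3, -1] ⊗ w, so R[i,j,k] = a[i]·b[j]·w[k]. Pick indices with nonzero a[0]·b[0] = (-3)·(-3) = 9. Only the fibre through (0,0,·) is needed: R[0,0,:] = T[0,0,:] − Σₗ aₗ[0]bₗ[0]cₗ = [24, -12] − (3)·(-2)·[-1, -1] = [18, -18]. Then w[k] = R[0,0,k] / 9 for each k, giving w = [18, -18] / 9 = [2, -2].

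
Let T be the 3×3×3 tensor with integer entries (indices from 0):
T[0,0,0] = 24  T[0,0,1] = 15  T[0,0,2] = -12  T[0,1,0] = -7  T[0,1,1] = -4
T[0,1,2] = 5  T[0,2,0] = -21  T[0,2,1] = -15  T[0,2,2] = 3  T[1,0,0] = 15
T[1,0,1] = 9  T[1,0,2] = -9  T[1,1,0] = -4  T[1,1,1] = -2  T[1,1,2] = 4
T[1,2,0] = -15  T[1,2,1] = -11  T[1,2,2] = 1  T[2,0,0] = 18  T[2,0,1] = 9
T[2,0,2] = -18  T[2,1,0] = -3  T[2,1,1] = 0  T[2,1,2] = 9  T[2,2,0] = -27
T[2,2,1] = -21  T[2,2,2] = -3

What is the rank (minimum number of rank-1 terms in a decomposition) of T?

2

Lower bound: the mode-1 unfolding of T (rows indexed by i, columns by (j,k) = (0,0), (0,1), (0,2), (1,0), (1,1), (1,2), (2,0), (2,1), (2,2)) is [[24, 15, -12, -7, -4, 5, -21, -15, 3], [15, 9, -9, -4, -2, 4, -15, -11, 1], [18, 9, -18, -3, 0, 9, -27, -21, -3]].
There the 2×2 minor on rows i ∈ {0, 1}, columns (j,k) ∈ {(0,0), (0,1)} is det [[24, 15], [15, 9]] = -9 ≠ 0, so this unfolding has rank ≥ 2; CP rank is at least every unfolding rank, so rank(T) ≥ 2. (This is only a lower bound: in general the CP rank may exceed every unfolding rank, so we still need to exhibit 2 rank-1 terms summing to T.)
Upper bound — finding two terms. Write S_k = T[:,:,k] for the frontal slices: S₀ = [[24, -7, -21], [15, -4, -15], [18, -3, -27]], S₁ = [[15, -4, -15], [9, -2, -11], [9, 0, -21]], S₂ = [[-12, 5, 3], [-9, 4, 1], [-18, 9, -3]].
If T = a₁ ⊗ b₁ ⊗ c₁ + a₂ ⊗ b₂ ⊗ c₂ then each S_k = c₁[k]·a₁b₁ᵀ + c₂[k]·a₂b₂ᵀ. S₀ and S₁ are linearly independent, so a₁b₁ᵀ and a₂b₂ᵀ must span the same plane of matrices: they are the rank-1 matrices of the form x·S₀ + y·S₁.
The 2×2 minor of x·S₀ + y·S₁ on rows {0,1}, columns {0,1} is 9·x² + 15·xy + 6·y² = 3·(3·x + 2·y)(x + y), vanishing at (x:y) = (2:-3) and (1:-1).
M₁ = 2·S₀ − 3·S₁ = [[3, -2, 3], [3, -2, 3], [9, -6, 9]] = (1, 1, 3)(3, -2, 3)ᵀ and M₂ = S₀ − S₁ = [[9, -3, -6], [6, -2, -4], [9, -3, -6]] = (3, 2, 3)(3, -1, -2)ᵀ, so take a₁ = (1, 1, 3), b₁ = (3, -2, 3), a₂ = (3, 2, 3), b₂ = (3, -1, -2).
Each slice is an integer combination of E₁ = a₁b₁ᵀ and E₂ = a₂b₂ᵀ: S₀ = −E₁ + 3·E₂, S₁ = −E₁ + 2·E₂, S₂ = −E₁ − E₂; reading off coefficients, c₁ = (-1, -1, -1) and c₂ = (3, 2, -1).
Hence T = (1, 1, 3) ⊗ (3, -2, 3) ⊗ (-1, -1, -1) + (3, 2, 3) ⊗ (3, -1, -2) ⊗ (3, 2, -1), so rank(T) ≤ 2.
These bounds meet, so rank(T) = 2.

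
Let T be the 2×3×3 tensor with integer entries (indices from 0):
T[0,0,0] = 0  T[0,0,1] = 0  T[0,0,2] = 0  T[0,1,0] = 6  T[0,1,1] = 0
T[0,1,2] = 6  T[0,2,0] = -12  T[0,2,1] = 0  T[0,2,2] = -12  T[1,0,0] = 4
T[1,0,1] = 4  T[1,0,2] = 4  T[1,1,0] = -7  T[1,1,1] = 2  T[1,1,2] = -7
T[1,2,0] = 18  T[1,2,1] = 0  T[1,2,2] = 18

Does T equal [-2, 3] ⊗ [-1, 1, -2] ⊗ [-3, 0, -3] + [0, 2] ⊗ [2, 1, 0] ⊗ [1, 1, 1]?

Reconstruct entry (0,0,0) from the claimed factors: Σₗ aₗ[0]bₗ[0]cₗ[0] = (-2)·(-1)·(-3) + (0)·(2)·(1) = -6, but T[0,0,0] = 0. The claim is false.

No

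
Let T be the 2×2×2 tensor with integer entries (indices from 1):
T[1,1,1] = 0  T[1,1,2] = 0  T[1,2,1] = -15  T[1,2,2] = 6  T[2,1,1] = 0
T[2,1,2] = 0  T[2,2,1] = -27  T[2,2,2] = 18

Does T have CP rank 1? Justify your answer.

No

The mode-1 unfolding of T (rows indexed by i, columns by (j,k) = (1,1), (1,2), (2,1), (2,2)) is [[0, 0, -15, 6], [0, 0, -27, 18]].
There the 2×2 minor on rows i ∈ {1, 2}, columns (j,k) ∈ {(2,1), (2,2)} is det [[-15, 6], [-27, 18]] = -108 ≠ 0, so this unfolding has rank ≥ 2; CP rank is at least every unfolding rank, so rank(T) ≥ 2.
In particular rank(T) ≥ 2 > 1, so T is not rank-1.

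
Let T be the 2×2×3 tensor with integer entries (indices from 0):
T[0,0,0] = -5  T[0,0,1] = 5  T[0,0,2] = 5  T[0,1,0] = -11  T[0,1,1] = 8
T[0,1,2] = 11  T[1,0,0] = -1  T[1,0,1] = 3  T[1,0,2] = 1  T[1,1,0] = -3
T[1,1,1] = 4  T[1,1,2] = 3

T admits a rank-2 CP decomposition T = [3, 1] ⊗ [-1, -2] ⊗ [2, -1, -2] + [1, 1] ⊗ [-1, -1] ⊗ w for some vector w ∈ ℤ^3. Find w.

w = [-1, -2, 1]

Subtract the known terms from T to get the rank-1 residual R = [1, 1] ⊗ [-1, -1] ⊗ w, so R[i,j,k] = a[i]·b[j]·w[k]. Pick indices with nonzero a[0]·b[0] = (1)·(-1) = -1. Only the fibre through (0,0,·) is needed: R[0,0,:] = T[0,0,:] − Σₗ aₗ[0]bₗ[0]cₗ = [-5, 5, 5] − (3)·(-1)·[2, -1, -2] = [1, 2, -1]. Then w[k] = R[0,0,k] / -1 for each k, giving w = [1, 2, -1] / -1 = [-1, -2, 1].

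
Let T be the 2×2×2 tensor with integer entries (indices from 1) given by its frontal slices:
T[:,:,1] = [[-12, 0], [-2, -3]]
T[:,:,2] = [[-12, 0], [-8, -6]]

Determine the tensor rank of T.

Lower bound: in the mode-3 unfolding of T (rows indexed by k, columns by (i,j)) the 2×2 minor on rows k ∈ {1, 2}, columns (i,j) ∈ {(1,1), (2,1)} is det [[-12, -2], [-12, -8]] = 72 ≠ 0, so that unfolding has rank ≥ 2 and hence rank(T) ≥ 2 (CP rank is at least every unfolding rank, though it can be larger).
Upper bound: with S_k = T[:,:,k], the two rank-1 terms a₁b₁ᵀ, a₂b₂ᵀ are the rank-1 members of the pencil x·S₁ + y·S₂.
det(x·S₁ + y·S₂) is 36·x² + 108·xy + 72·y² = 36·(x + 2·y)(x + y), vanishing at (x:y) = (2:-1) and (1:-1).
M₁ = 2·S₁ − S₂ = [[-12, 0], [4, 0]] = (-4)·(3, -1)(1, 0)ᵀ and M₂ = S₁ − S₂ = [[0, 0], [6, 3]] = 3·(0, 1)(2, 1)ᵀ, so take a₁ = (3, -1), b₁ = (1, 0), a₂ = (0, 1), b₂ = (2, 1).
Each slice is an integer combination of E₁ = a₁b₁ᵀ and E₂ = a₂b₂ᵀ: S₁ = −4·E₁ − 3·E₂, S₂ = −4·E₁ − 6·E₂; reading off coefficients, c₁ = (-4, -4) and c₂ = (-3, -6).
Hence T = (3, -1) ⊗ (1, 0) ⊗ (-4, -4) + (0, 1) ⊗ (2, 1) ⊗ (-3, -6), so rank(T) ≤ 2.
These bounds meet, so rank(T) = 2.

2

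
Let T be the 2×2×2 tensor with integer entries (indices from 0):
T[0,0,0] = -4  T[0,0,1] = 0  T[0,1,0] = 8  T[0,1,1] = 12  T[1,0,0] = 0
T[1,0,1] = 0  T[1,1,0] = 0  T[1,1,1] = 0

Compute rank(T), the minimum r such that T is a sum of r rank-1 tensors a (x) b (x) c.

Lower bound: the mode-3 unfolding of T (rows indexed by k, columns by (i,j) = (0,0), (0,1), (1,0), (1,1)) is [[-4, 8, 0, 0], [0, 12, 0, 0]].
There the 2×2 minor on rows k ∈ {0, 1}, columns (i,j) ∈ {(0,0), (0,1)} is det [[-4, 8], [0, 12]] = -48 ≠ 0, so this unfolding has rank ≥ 2; CP rank is at least every unfolding rank, so rank(T) ≥ 2. (This is only a lower bound: in general the CP rank may exceed every unfolding rank, so we still need to exhibit 2 rank-1 terms summing to T.)
Upper bound — finding two terms. Every mode-1 slice of T is a multiple of one matrix: T[i,:,:] = a[i]·M with a = [1, 0] and M = [[-4, 0], [8, 12]] (rows indexed by j, columns by k). So it suffices to write M as a sum of two rank-1 matrices.
Splitting M by its rows (j = 0, 1), M = [1, 0][-4, 0]ᵀ + [0, 1][8, 12]ᵀ.
Hence T = [1, 0] (x) [1, 0] (x) [-4, 0] + [1, 0] (x) [0, 1] (x) [8, 12], so rank(T) ≤ 2.
These bounds meet, so rank(T) = 2.

2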